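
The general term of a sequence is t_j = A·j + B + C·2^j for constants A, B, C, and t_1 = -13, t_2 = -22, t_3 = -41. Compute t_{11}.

-10233

The three given values yield: A + B + 2C = -13; 2A + B + 4C = -22; 3A + B + 8C = -41.
Subtracting the first from the second: A + 2C = -9.
Subtracting the second from the third: A + 4C = -19.
Solving: C = -5, A = 1, then B = -4.
So t_j = 1·j + (-4) + (-5)·2^j; at j=11 this is -10233.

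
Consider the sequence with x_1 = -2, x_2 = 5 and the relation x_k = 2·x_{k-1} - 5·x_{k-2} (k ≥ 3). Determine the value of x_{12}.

Applying the relation repeatedly:
x_3 = 20  x_4 = 15  x_5 = -70  x_6 = -215  x_7 = -80  x_8 = 915  x_9 = 2230  x_{10} = -115  x_{11} = -11380  x_{12} = -22185.

-22185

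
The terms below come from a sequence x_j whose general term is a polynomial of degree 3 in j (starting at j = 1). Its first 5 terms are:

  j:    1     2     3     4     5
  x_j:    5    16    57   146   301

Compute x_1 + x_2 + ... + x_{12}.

16296

1st diffs: 11, 41, 89, 155.
2nd diffs: 30, 48, 66.
3rd diffs: 18, 18 (constant).
So x_j = 3j^3 - 3j^2 - j + 6.
Continuing: …, 540, 881, 1342, 1941, …, x_{12} = 4746.
Summing j = 1..12 (12 terms) gives 16296.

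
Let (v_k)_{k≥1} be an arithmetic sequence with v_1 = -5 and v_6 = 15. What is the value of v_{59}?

Common difference d = (15 - (-5)) / (6 - 1) = 4.
v_k = -5 + (k - 1)·4.
v_{59} = -5 + 58·4 = 227.

227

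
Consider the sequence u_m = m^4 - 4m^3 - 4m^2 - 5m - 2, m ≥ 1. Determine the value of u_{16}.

u_{16} = 1·16^4 - 4·16^3 - 4·16^2 - 5·16 - 2 = 48046.

48046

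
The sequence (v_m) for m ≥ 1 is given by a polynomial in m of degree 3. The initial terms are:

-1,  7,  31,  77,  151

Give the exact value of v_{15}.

1st diffs: 8, 24, 46, 74.
2nd diffs: 16, 22, 28.
3rd diffs: 6, 6 (constant).
Newton forward-difference form: v_m = -1 + 8·C(m-1,1) + 16·C(m-1,2) + 6·C(m-1,3).
At m = 15: m-1 = 14, so v_{15} = -1 + 112 + 1456 + 2184 = 3751.

3751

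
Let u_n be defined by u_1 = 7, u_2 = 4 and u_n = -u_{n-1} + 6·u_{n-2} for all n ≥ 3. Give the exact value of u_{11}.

Step forward from the initial values:
u_3 = 38, u_4 = -14, u_5 = 242, u_6 = -326, u_7 = 1778, u_8 = -3734, u_9 = 14402, u_{10} = -36806, u_{11} = 123218.
(Characteristic roots are 2 and -3.)

123218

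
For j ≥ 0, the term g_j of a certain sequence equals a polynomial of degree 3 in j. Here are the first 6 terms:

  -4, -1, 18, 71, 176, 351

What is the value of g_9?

2111

1st diffs: 3, 19, 53, 105, 175.
2nd diffs: 16, 34, 52, 70.
3rd diffs: 18, 18, 18 (constant).
So g_j = 3j^3 - j^2 + j - 4.
Evaluating at j = 9 gives g_9 = 2111.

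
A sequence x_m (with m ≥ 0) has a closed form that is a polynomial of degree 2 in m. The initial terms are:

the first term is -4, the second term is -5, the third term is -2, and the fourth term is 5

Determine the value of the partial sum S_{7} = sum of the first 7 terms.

1st diffs: -1, 3, 7.
2nd diffs: 4, 4 (constant).
So x_m = 2m^2 - 3m - 4.
Continuing: 16, 31, 50.
Summing m = 0..6 (7 terms) gives 91.

91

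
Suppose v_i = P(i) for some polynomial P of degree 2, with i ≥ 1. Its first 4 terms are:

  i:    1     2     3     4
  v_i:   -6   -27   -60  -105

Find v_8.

1st diffs: -21, -33, -45.
2nd diffs: -12, -12 (constant).
Newton forward-difference form: v_i = -6 + (-21)·C(i-1,1) + (-12)·C(i-1,2).
At i = 8: i-1 = 7, so v_8 = -6 - 147 - 252 = -405.

-405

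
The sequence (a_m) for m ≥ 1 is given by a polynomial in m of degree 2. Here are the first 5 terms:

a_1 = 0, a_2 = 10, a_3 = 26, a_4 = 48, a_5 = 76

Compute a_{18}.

1st diffs: 10, 16, 22, 28.
2nd diffs: 6, 6, 6 (constant).
Newton forward-difference form: a_m = 10·C(m-1,1) + 6·C(m-1,2).
At m = 18: m-1 = 17, so a_{18} = 170 + 816 = 986.

986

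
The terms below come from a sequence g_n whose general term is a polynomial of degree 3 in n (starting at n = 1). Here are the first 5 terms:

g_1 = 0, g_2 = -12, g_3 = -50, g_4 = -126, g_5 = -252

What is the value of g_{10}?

1st diffs: -12, -38, -76, -126.
2nd diffs: -26, -38, -50.
3rd diffs: -12, -12 (constant).
Newton forward-difference form: g_n = (-12)·C(n-1,1) + (-26)·C(n-1,2) + (-12)·C(n-1,3).
At n = 10: n-1 = 9, so g_{10} = -108 - 936 - 1008 = -2052.

-2052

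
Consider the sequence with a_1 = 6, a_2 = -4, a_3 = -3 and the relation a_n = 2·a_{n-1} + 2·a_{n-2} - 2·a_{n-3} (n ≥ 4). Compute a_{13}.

Compute successive terms:
a_4 = -26;  a_5 = -50;  a_6 = -146;  a_7 = -340;  a_8 = -872;  a_9 = -2132;  a_{10} = -5328;  a_{11} = -13176;  a_{12} = -32744;  a_{13} = -81184.

-81184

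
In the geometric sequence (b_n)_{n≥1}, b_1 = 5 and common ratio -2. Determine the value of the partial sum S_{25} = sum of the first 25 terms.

55924055

b_n = 5·(-2)^(n-1).
S = 5·((-2)^25 - 1)/(-2 - 1) = 5·(-33554432 - 1)/(-3) = 55924055.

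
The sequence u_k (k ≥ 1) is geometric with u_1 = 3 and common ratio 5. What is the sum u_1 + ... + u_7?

u_k = 3·5^(k-1).
S = 3·(5^7 - 1)/(5 - 1) = 3·(78125 - 1)/(4) = 58593.

58593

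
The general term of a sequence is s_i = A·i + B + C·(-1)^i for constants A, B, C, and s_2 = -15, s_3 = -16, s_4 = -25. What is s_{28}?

-145

At i = 2, 3, 4: 2A + B + C = -15; 3A + B - C = -16; 4A + B + C = -25.
Subtracting the first from the second: A - 2C = -1.
Subtracting the second from the third: A + 2C = -9.
Solving: C = -2, A = -5, then B = -3.
Hence s_{28} = -5·28 + (-3) + (-2)·1 = -145.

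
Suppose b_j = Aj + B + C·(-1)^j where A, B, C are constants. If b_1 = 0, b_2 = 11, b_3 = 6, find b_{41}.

120

At j = 1, 2, 3: A + B - C = 0; 2A + B + C = 11; 3A + B - C = 6.
Subtracting the first from the second: A + 2C = 11.
Subtracting the second from the third: A - 2C = -5.
Solving: C = 4, A = 3, then B = 1.
Therefore b_{41} = 123 + 1 + 4·(-1) = 120.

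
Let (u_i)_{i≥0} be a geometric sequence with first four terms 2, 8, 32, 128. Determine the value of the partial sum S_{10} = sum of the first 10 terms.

Common ratio r = 4.
u_i = 2·4^(i-0).
S = 2·(4^10 - 1)/(4 - 1) = 2·(1048576 - 1)/(3) = 699050.

699050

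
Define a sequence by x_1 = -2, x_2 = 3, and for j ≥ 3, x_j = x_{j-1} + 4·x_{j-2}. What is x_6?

Step forward from the initial values:
x_3 = -5, x_4 = 7, x_5 = -13, x_6 = 15.

15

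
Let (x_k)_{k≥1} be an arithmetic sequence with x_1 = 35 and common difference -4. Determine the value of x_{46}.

x_k = 35 + (k - 1)·(-4).
x_{46} = 35 + 45·(-4) = -145.

-145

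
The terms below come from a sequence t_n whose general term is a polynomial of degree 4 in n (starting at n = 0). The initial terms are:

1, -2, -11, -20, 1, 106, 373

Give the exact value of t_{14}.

1st diffs: -3, -9, -9, 21, 105, 267.
2nd diffs: -6, 0, 30, 84, 162.
3rd diffs: 6, 30, 54, 78.
4th diffs: 24, 24, 24 (constant).
Newton forward-difference form: t_n = 1 + (-3)·C(n,1) + (-6)·C(n,2) + 6·C(n,3) + 24·C(n,4).
At n = 14: n = 14, so t_{14} = 1 - 42 - 546 + 2184 + 24024 = 25621.

25621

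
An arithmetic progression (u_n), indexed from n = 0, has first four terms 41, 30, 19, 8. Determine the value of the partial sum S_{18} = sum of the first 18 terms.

Common difference d = -11.
u_n = 41 + (n - 0)·(-11).
u_{17} = -146; S = 18·(41 + (-146))/2 = -945.

-945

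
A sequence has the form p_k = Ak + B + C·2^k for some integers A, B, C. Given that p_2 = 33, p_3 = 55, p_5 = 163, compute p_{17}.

The three given values yield: 2A + B + 4C = 33; 3A + B + 8C = 55; 5A + B + 32C = 163.
Subtracting the first from the second: A + 4C = 22.
Subtracting the second from the third: 2A + 24C = 108.
Solving: C = 4, A = 6, then B = 5.
Hence p_{17} = 6·17 + 5 + 4·131072 = 524395.

524395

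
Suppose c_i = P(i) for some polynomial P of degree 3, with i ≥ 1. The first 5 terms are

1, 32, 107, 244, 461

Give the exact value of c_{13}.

1st diffs: 31, 75, 137, 217.
2nd diffs: 44, 62, 80.
3rd diffs: 18, 18 (constant).
Newton forward-difference form: c_i = 1 + 31·C(i-1,1) + 44·C(i-1,2) + 18·C(i-1,3).
At i = 13: i-1 = 12, so c_{13} = 1 + 372 + 2904 + 3960 = 7237.

7237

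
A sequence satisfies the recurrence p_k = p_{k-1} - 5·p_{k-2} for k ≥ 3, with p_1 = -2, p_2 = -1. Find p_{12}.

8579

Step forward from the initial values:
p_3 = 9;  p_4 = 14;  p_5 = -31;  p_6 = -101;  p_7 = 54;  p_8 = 559;  p_9 = 289;  p_{10} = -2506;  p_{11} = -3951;  p_{12} = 8579.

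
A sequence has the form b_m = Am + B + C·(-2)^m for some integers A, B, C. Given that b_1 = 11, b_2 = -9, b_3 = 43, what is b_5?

147

The three given values yield: A + B - 2C = 11; 2A + B + 4C = -9; 3A + B - 8C = 43.
Subtracting the first from the second: A + 6C = -20.
Subtracting the second from the third: A - 12C = 52.
Solving: C = -4, A = 4, then B = -1.
Hence b_5 = 4·5 + (-1) + (-4)·(-32) = 147.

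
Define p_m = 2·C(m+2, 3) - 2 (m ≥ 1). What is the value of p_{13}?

908

C(15, 3) = 455, so p_{13} = 908.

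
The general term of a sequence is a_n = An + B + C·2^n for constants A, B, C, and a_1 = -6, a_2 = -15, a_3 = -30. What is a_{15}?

Plug in n = 1, 2, 3: A + B + 2C = -6; 2A + B + 4C = -15; 3A + B + 8C = -30.
Subtracting the first from the second: A + 2C = -9.
Subtracting the second from the third: A + 4C = -15.
Solving: C = -3, A = -3, then B = 3.
Hence a_{15} = -3·15 + 3 + (-3)·32768 = -98346.

-98346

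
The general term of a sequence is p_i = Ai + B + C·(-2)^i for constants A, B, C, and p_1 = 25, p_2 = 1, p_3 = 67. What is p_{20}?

At i = 1, 2, 3: A + B - 2C = 25; 2A + B + 4C = 1; 3A + B - 8C = 67.
Subtracting the first from the second: A + 6C = -24.
Subtracting the second from the third: A - 12C = 66.
Solving: C = -5, A = 6, then B = 9.
Hence p_{20} = 6·20 + 9 + (-5)·1048576 = -5242751.

-5242751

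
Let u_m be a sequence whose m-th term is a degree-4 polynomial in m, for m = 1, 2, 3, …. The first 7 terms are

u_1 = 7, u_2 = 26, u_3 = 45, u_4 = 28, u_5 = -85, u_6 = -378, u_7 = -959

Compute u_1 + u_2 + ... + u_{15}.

-119112

1st diffs: 19, 19, -17, -113, -293, -581.
2nd diffs: 0, -36, -96, -180, -288.
3rd diffs: -36, -60, -84, -108.
4th diffs: -24, -24, -24 (constant).
Newton forward-difference form: u_m = 7 + 19·C(m-1,1) + (-36)·C(m-1,3) + (-24)·C(m-1,4).
Continuing: …, -1960, -3537, -5870, -9163, …, u_{15} = -36855.
Summing m = 1..15 (15 terms) gives -119112.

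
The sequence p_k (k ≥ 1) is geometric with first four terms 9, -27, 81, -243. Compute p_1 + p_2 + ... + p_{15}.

32285043

Common ratio r = -3.
p_k = 9·(-3)^(k-1).
S = 9·((-3)^15 - 1)/(-3 - 1) = 9·(-14348907 - 1)/(-4) = 32285043.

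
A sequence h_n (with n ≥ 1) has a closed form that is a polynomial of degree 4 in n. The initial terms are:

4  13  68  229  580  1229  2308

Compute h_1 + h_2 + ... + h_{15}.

175907

1st diffs: 9, 55, 161, 351, 649, 1079.
2nd diffs: 46, 106, 190, 298, 430.
3rd diffs: 60, 84, 108, 132.
4th diffs: 24, 24, 24 (constant).
So h_n = n^4 - 2n^2 + 5.
Continuing: …, 3973, 6404, 9805, 14404, …, h_{15} = 50180.
Summing n = 1..15 (15 terms) gives 175907.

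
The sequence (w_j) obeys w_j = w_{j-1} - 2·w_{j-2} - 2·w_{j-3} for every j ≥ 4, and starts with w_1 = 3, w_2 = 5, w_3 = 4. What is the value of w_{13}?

Compute successive terms:
w_4 = -12  w_5 = -30  w_6 = -14  w_7 = 70  w_8 = 158  w_9 = 46  w_{10} = -410  w_{11} = -818  w_{12} = -90  w_{13} = 2366.

2366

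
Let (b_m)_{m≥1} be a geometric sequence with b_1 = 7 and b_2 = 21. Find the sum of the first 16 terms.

Common ratio r = 3.
b_m = 7·3^(m-1).
S = 7·(3^16 - 1)/(3 - 1) = 7·(43046721 - 1)/(2) = 150663520.

150663520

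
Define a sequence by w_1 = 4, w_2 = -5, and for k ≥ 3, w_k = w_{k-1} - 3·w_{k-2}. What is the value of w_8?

Step forward from the initial values:
w_3 = -17, w_4 = -2, w_5 = 49, w_6 = 55, w_7 = -92, w_8 = -257.

-257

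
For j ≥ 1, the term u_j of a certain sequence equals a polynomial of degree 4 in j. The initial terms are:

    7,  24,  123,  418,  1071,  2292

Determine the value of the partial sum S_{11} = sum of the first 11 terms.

74338

1st diffs: 17, 99, 295, 653, 1221.
2nd diffs: 82, 196, 358, 568.
3rd diffs: 114, 162, 210.
4th diffs: 48, 48 (constant).
Newton forward-difference form: u_j = 7 + 17·C(j-1,1) + 82·C(j-1,2) + 114·C(j-1,3) + 48·C(j-1,4).
Continuing: …, 4339, 7518, 12183, 18736, …, u_{11} = 27627.
Summing j = 1..11 (11 terms) gives 74338.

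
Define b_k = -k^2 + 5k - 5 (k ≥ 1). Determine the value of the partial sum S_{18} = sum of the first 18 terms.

Over k = 1..18: Σk = 171, Σk² = 2109.
Total = (-1)·2109 + (5)·171 + (-5)·18 = -1344.

-1344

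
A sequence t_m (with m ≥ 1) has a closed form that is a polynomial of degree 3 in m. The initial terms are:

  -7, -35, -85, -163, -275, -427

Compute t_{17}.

1st diffs: -28, -50, -78, -112, -152.
2nd diffs: -22, -28, -34, -40.
3rd diffs: -6, -6, -6 (constant).
Newton forward-difference form: t_m = -7 + (-28)·C(m-1,1) + (-22)·C(m-1,2) + (-6)·C(m-1,3).
At m = 17: m-1 = 16, so t_{17} = -7 - 448 - 2640 - 3360 = -6455.

-6455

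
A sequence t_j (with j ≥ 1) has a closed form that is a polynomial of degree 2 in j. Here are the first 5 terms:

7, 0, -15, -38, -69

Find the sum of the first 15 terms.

1st diffs: -7, -15, -23, -31.
2nd diffs: -8, -8, -8 (constant).
Newton forward-difference form: t_j = 7 + (-7)·C(j-1,1) + (-8)·C(j-1,2).
Continuing: …, -108, -155, -210, -273, …, t_{15} = -819.
Summing j = 1..15 (15 terms) gives -4270.

-4270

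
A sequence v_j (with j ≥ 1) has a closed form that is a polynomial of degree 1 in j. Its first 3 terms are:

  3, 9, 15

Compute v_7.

1st diffs: 6, 6 (constant).
So v_j = 6j - 3.
Evaluating at j = 7 gives v_7 = 39.

39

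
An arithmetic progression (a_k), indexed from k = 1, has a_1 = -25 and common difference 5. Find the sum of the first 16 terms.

a_k = -25 + (k - 1)·5.
a_{16} = 50; S = 16·(-25 + 50)/2 = 200.

200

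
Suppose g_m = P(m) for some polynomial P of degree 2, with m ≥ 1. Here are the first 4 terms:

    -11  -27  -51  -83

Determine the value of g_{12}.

1st diffs: -16, -24, -32.
2nd diffs: -8, -8 (constant).
So g_m = -4m^2 - 4m - 3.
Evaluating at m = 12 gives g_{12} = -627.

-627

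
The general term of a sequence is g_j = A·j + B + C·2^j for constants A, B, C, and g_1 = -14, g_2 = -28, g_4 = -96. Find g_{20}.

-5242960

At j = 1, 2, 4: A + B + 2C = -14; 2A + B + 4C = -28; 4A + B + 16C = -96.
Subtracting the first from the second: A + 2C = -14.
Subtracting the second from the third: 2A + 12C = -68.
Solving: C = -5, A = -4, then B = 0.
So g_j = -4·j + 0 + (-5)·2^j; at j=20 this is -5242960.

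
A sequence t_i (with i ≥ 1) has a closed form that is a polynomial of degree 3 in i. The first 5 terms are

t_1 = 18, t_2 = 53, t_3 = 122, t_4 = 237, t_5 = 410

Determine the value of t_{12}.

4253

1st diffs: 35, 69, 115, 173.
2nd diffs: 34, 46, 58.
3rd diffs: 12, 12 (constant).
Newton forward-difference form: t_i = 18 + 35·C(i-1,1) + 34·C(i-1,2) + 12·C(i-1,3).
At i = 12: i-1 = 11, so t_{12} = 18 + 385 + 1870 + 1980 = 4253.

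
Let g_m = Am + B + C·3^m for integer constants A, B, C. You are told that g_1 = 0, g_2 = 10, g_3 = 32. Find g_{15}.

Plug in m = 1, 2, 3: A + B + 3C = 0; 2A + B + 9C = 10; 3A + B + 27C = 32.
Subtracting the first from the second: A + 6C = 10.
Subtracting the second from the third: A + 18C = 22.
Solving: C = 1, A = 4, then B = -7.
Hence g_{15} = 4·15 + (-7) + 1·14348907 = 14348960.

14348960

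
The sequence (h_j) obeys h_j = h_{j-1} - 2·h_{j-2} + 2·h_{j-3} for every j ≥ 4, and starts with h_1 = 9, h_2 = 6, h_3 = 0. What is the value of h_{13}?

198

Iterate the recurrence:
h_4 = 6;  h_5 = 18;  h_6 = 6;  h_7 = -18;  h_8 = 6;  h_9 = 54;  h_{10} = 6;  h_{11} = -90;  h_{12} = 6;  h_{13} = 198.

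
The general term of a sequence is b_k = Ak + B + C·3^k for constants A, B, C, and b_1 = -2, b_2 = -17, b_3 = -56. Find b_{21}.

Plug in k = 1, 2, 3: A + B + 3C = -2; 2A + B + 9C = -17; 3A + B + 27C = -56.
Subtracting the first from the second: A + 6C = -15.
Subtracting the second from the third: A + 18C = -39.
Solving: C = -2, A = -3, then B = 7.
So b_k = -3·k + 7 + (-2)·3^k; at k=21 this is -20920706462.

-20920706462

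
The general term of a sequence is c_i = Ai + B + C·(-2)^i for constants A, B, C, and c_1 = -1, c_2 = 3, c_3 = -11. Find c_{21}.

-2097191

Plug in i = 1, 2, 3: A + B - 2C = -1; 2A + B + 4C = 3; 3A + B - 8C = -11.
Subtracting the first from the second: A + 6C = 4.
Subtracting the second from the third: A - 12C = -14.
Solving: C = 1, A = -2, then B = 3.
So c_i = -2·i + 3 + 1·(-2)^i; at i=21 this is -2097191.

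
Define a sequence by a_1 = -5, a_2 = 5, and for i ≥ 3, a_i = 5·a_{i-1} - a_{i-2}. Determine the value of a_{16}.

21230840545

a_3 = 30, a_4 = 145, a_5 = 695, …, a_{13} = 193023595, a_{14} = 924831605, a_{15} = 4431134430, a_{16} = 21230840545.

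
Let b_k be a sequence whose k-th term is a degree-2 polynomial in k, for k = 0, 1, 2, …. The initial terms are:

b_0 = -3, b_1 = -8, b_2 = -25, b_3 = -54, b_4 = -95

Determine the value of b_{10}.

1st diffs: -5, -17, -29, -41.
2nd diffs: -12, -12, -12 (constant).
Newton forward-difference form: b_k = -3 + (-5)·C(k,1) + (-12)·C(k,2).
At k = 10: k = 10, so b_{10} = -3 - 50 - 540 = -593.

-593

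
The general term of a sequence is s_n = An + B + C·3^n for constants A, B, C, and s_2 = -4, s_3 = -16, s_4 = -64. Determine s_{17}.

Write the equations: 2A + B + 9C = -4; 3A + B + 27C = -16; 4A + B + 81C = -64.
Subtracting the first from the second: A + 18C = -12.
Subtracting the second from the third: A + 54C = -48.
Solving: C = -1, A = 6, then B = -7.
So s_n = 6·n + (-7) + (-1)·3^n; at n=17 this is -129140068.

-129140068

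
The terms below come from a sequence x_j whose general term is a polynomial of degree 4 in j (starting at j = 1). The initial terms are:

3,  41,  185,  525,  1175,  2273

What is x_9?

9995

1st diffs: 38, 144, 340, 650, 1098.
2nd diffs: 106, 196, 310, 448.
3rd diffs: 90, 114, 138.
4th diffs: 24, 24 (constant).
Newton forward-difference form: x_j = 3 + 38·C(j-1,1) + 106·C(j-1,2) + 90·C(j-1,3) + 24·C(j-1,4).
At j = 9: j-1 = 8, so x_9 = 3 + 304 + 2968 + 5040 + 1680 = 9995.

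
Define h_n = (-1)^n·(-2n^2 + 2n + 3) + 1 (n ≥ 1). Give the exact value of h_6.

(-1)^6 = 1; -2n^2 + 2n + 3 at n=6 is -57; so h_6 = -56.

-56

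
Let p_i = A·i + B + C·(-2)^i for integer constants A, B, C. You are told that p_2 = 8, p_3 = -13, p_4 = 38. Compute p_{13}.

-16351

At i = 2, 3, 4: 2A + B + 4C = 8; 3A + B - 8C = -13; 4A + B + 16C = 38.
Subtracting the first from the second: A - 12C = -21.
Subtracting the second from the third: A + 24C = 51.
Solving: C = 2, A = 3, then B = -6.
Therefore p_{13} = 39 + (-6) + 2·(-8192) = -16351.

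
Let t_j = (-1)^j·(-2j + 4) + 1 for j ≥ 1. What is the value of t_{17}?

(-1)^17 = -1; -2j + 4 at j=17 is -30; so t_{17} = 31.

31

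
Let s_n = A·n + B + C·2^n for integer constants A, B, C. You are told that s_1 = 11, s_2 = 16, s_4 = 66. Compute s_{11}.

10191

Plug in n = 1, 2, 4: A + B + 2C = 11; 2A + B + 4C = 16; 4A + B + 16C = 66.
Subtracting the first from the second: A + 2C = 5.
Subtracting the second from the third: 2A + 12C = 50.
Solving: C = 5, A = -5, then B = 6.
Hence s_{11} = -5·11 + 6 + 5·2048 = 10191.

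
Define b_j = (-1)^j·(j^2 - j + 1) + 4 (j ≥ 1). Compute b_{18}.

311

(-1)^18 = 1; j^2 - j + 1 at j=18 is 307; so b_{18} = 311.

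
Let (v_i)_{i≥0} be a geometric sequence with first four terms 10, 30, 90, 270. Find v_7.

21870

Common ratio r = 3.
v_i = 10·3^(i-0).
v_7 = 10·3^7 = 21870.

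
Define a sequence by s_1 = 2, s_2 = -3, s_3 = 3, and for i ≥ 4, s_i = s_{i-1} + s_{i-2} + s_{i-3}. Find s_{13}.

Compute successive terms:
s_4 = 2;  s_5 = 2;  s_6 = 7;  s_7 = 11;  s_8 = 20;  s_9 = 38;  s_{10} = 69;  s_{11} = 127;  s_{12} = 234;  s_{13} = 430.

430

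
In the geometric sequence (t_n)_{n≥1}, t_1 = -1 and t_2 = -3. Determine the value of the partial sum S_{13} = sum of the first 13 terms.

Common ratio r = 3.
t_n = (-1)·3^(n-1).
S = (-1)·(3^13 - 1)/(3 - 1) = (-1)·(1594323 - 1)/(2) = -797161.

-797161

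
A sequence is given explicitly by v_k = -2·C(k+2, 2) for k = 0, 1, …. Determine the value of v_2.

-12

C(4, 2) = 6, so v_2 = -12.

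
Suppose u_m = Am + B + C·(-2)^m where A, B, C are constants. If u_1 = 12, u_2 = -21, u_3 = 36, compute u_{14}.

Write the equations: A + B - 2C = 12; 2A + B + 4C = -21; 3A + B - 8C = 36.
Subtracting the first from the second: A + 6C = -33.
Subtracting the second from the third: A - 12C = 57.
Solving: C = -5, A = -3, then B = 5.
Therefore u_{14} = -42 + 5 + (-5)·16384 = -81957.

-81957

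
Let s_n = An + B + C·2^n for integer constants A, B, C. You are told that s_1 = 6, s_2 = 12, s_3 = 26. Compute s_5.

Plug in n = 1, 2, 3: A + B + 2C = 6; 2A + B + 4C = 12; 3A + B + 8C = 26.
Subtracting the first from the second: A + 2C = 6.
Subtracting the second from the third: A + 4C = 14.
Solving: C = 4, A = -2, then B = 0.
Hence s_5 = -2·5 + 0 + 4·32 = 118.

118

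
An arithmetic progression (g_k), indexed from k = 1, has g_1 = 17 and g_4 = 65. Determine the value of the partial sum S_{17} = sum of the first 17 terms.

Common difference d = (65 - 17) / (4 - 1) = 16.
g_k = 17 + (k - 1)·16.
g_{17} = 273; S = 17·(17 + 273)/2 = 2465.

2465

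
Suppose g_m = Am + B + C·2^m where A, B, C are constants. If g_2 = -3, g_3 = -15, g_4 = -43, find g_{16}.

-262075

Write the equations: 2A + B + 4C = -3; 3A + B + 8C = -15; 4A + B + 16C = -43.
Subtracting the first from the second: A + 4C = -12.
Subtracting the second from the third: A + 8C = -28.
Solving: C = -4, A = 4, then B = 5.
So g_m = 4·m + 5 + (-4)·2^m; at m=16 this is -262075.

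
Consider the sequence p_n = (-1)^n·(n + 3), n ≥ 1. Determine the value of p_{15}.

-18

(-1)^15 = -1; n + 3 at n=15 is 18; so p_{15} = -18.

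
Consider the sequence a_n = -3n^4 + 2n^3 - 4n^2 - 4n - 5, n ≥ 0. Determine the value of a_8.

a_8 = -3·8^4 + 2·8^3 - 4·8^2 - 4·8 - 5 = -11557.

-11557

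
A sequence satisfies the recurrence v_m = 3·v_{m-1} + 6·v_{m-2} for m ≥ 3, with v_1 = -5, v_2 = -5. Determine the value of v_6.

-3285

v_3 = -45  v_4 = -165  v_5 = -765  v_6 = -3285.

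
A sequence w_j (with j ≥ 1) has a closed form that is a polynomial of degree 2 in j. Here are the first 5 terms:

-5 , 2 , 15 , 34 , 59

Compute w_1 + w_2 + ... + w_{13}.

2197

1st diffs: 7, 13, 19, 25.
2nd diffs: 6, 6, 6 (constant).
Newton forward-difference form: w_j = -5 + 7·C(j-1,1) + 6·C(j-1,2).
Continuing: …, 90, 127, 170, 219, …, w_{13} = 475.
Summing j = 1..13 (13 terms) gives 2197.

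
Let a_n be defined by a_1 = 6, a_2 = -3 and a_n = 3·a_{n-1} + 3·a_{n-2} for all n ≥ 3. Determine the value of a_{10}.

Compute successive terms:
a_3 = 9;  a_4 = 18;  a_5 = 81;  a_6 = 297;  a_7 = 1134;  a_8 = 4293;  a_9 = 16281;  a_{10} = 61722.

61722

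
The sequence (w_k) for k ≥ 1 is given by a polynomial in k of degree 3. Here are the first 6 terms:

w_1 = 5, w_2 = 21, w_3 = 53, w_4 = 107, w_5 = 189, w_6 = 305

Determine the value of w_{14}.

3177

1st diffs: 16, 32, 54, 82, 116.
2nd diffs: 16, 22, 28, 34.
3rd diffs: 6, 6, 6 (constant).
Newton forward-difference form: w_k = 5 + 16·C(k-1,1) + 16·C(k-1,2) + 6·C(k-1,3).
At k = 14: k-1 = 13, so w_{14} = 5 + 208 + 1248 + 1716 = 3177.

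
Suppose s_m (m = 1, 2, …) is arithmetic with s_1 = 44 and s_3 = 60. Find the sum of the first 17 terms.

Common difference d = (60 - 44) / (3 - 1) = 8.
s_m = 44 + (m - 1)·8.
s_{17} = 172; S = 17·(44 + 172)/2 = 1836.

1836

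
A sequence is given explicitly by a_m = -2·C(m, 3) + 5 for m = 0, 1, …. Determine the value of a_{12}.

C(12, 3) = 220, so a_{12} = -435.

-435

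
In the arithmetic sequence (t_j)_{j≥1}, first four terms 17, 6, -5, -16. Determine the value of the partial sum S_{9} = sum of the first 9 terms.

-243

Common difference d = -11.
t_j = 17 + (j - 1)·(-11).
t_9 = -71; S = 9·(17 + (-71))/2 = -243.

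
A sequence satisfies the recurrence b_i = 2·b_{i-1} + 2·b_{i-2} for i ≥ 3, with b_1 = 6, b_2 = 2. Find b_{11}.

42752

Iterate the recurrence:
b_3 = 16  b_4 = 36  b_5 = 104  b_6 = 280  b_7 = 768  b_8 = 2096  b_9 = 5728  b_{10} = 15648  b_{11} = 42752.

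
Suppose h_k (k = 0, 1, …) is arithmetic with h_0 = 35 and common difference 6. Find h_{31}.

h_k = 35 + (k - 0)·6.
h_{31} = 35 + 31·6 = 221.

221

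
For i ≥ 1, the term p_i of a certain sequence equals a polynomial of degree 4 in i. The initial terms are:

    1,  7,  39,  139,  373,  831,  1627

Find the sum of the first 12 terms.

1st diffs: 6, 32, 100, 234, 458, 796.
2nd diffs: 26, 68, 134, 224, 338.
3rd diffs: 42, 66, 90, 114.
4th diffs: 24, 24, 24 (constant).
So p_i = i^4 - 3i^3 + 6i^2 - 6i + 3.
Continuing: …, 2899, 4809, 7543, 11311, …, p_{12} = 16347.
Summing i = 1..12 (12 terms) gives 45926.

45926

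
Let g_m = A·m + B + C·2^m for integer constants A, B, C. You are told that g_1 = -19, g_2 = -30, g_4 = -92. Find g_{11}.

-10259

At m = 1, 2, 4: A + B + 2C = -19; 2A + B + 4C = -30; 4A + B + 16C = -92.
Subtracting the first from the second: A + 2C = -11.
Subtracting the second from the third: 2A + 12C = -62.
Solving: C = -5, A = -1, then B = -8.
Hence g_{11} = -1·11 + (-8) + (-5)·2048 = -10259.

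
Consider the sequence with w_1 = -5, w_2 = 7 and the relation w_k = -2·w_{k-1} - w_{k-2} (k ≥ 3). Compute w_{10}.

23

Step forward from the initial values:
w_3 = -9;  w_4 = 11;  w_5 = -13;  w_6 = 15;  w_7 = -17;  w_8 = 19;  w_9 = -21;  w_{10} = 23.
(Characteristic roots are -1 and -1.)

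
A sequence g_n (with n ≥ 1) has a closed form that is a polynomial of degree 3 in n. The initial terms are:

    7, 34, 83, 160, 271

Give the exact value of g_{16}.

5452

1st diffs: 27, 49, 77, 111.
2nd diffs: 22, 28, 34.
3rd diffs: 6, 6 (constant).
Newton forward-difference form: g_n = 7 + 27·C(n-1,1) + 22·C(n-1,2) + 6·C(n-1,3).
At n = 16: n-1 = 15, so g_{16} = 7 + 405 + 2310 + 2730 = 5452.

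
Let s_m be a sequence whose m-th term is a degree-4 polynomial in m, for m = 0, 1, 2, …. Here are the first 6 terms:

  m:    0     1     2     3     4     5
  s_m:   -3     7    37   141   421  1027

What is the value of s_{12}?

1st diffs: 10, 30, 104, 280, 606.
2nd diffs: 20, 74, 176, 326.
3rd diffs: 54, 102, 150.
4th diffs: 48, 48 (constant).
Newton forward-difference form: s_m = -3 + 10·C(m,1) + 20·C(m,2) + 54·C(m,3) + 48·C(m,4).
At m = 12: m = 12, so s_{12} = -3 + 120 + 1320 + 11880 + 23760 = 37077.

37077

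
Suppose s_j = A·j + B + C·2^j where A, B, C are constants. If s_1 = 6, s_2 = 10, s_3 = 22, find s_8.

994

At j = 1, 2, 3: A + B + 2C = 6; 2A + B + 4C = 10; 3A + B + 8C = 22.
Subtracting the first from the second: A + 2C = 4.
Subtracting the second from the third: A + 4C = 12.
Solving: C = 4, A = -4, then B = 2.
Hence s_8 = -4·8 + 2 + 4·256 = 994.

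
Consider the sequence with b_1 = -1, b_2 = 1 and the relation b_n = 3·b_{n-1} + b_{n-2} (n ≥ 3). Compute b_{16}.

Compute successive terms:
b_3 = 2;  b_4 = 7;  b_5 = 23;  …;  b_{13} = 325799;  b_{14} = 1076041;  b_{15} = 3553922;  b_{16} = 11737807.

11737807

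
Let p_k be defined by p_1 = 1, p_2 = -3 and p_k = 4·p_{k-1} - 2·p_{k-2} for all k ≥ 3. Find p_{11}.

-272864

p_3 = -14;  p_4 = -50;  p_5 = -172;  p_6 = -588;  p_7 = -2008;  p_8 = -6856;  p_9 = -23408;  p_{10} = -79920;  p_{11} = -272864.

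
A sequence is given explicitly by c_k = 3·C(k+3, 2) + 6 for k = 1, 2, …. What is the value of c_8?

171

C(11, 2) = 55, so c_8 = 171.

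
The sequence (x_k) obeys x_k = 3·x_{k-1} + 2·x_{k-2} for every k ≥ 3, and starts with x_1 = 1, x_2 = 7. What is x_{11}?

602255

x_3 = 23;  x_4 = 83;  x_5 = 295;  x_6 = 1051;  x_7 = 3743;  x_8 = 13331;  x_9 = 47479;  x_{10} = 169099;  x_{11} = 602255.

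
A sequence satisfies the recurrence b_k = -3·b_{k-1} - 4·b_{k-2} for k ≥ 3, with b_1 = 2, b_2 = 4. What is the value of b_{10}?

-404

Applying the relation repeatedly:
b_3 = -20; b_4 = 44; b_5 = -52; b_6 = -20; b_7 = 268; b_8 = -724; b_9 = 1100; b_{10} = -404.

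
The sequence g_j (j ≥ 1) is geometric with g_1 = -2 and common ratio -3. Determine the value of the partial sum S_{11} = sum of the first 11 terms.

g_j = (-2)·(-3)^(j-1).
S = (-2)·((-3)^11 - 1)/(-3 - 1) = (-2)·(-177147 - 1)/(-4) = -88574.

-88574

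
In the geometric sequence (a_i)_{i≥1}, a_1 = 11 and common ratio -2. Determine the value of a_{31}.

a_i = 11·(-2)^(i-1).
a_{31} = 11·(-2)^30 = 11811160064.

11811160064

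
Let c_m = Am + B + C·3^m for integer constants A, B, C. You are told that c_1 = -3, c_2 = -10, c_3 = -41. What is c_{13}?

-3188583

At m = 1, 2, 3: A + B + 3C = -3; 2A + B + 9C = -10; 3A + B + 27C = -41.
Subtracting the first from the second: A + 6C = -7.
Subtracting the second from the third: A + 18C = -31.
Solving: C = -2, A = 5, then B = -2.
So c_m = 5·m + (-2) + (-2)·3^m; at m=13 this is -3188583.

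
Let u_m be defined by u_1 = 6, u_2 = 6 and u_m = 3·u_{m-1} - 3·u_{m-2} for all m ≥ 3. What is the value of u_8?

-162

Step forward from the initial values:
u_3 = 0, u_4 = -18, u_5 = -54, u_6 = -108, u_7 = -162, u_8 = -162.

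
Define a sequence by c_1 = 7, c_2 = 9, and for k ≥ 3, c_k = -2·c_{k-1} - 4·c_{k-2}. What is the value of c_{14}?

36864

Compute successive terms:
c_3 = -46, c_4 = 56, c_5 = 72, …, c_{11} = 4608, c_{12} = -23552, c_{13} = 28672, c_{14} = 36864.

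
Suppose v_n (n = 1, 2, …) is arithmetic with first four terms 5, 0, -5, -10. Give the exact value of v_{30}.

Common difference d = -5.
v_n = 5 + (n - 1)·(-5).
v_{30} = 5 + 29·(-5) = -140.

-140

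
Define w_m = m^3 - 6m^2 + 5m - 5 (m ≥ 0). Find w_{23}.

9103

w_{23} = 1·23^3 - 6·23^2 + 5·23 - 5 = 9103.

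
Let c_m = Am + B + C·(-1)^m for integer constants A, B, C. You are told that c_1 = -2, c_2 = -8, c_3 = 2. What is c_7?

The three given values yield: A + B - C = -2; 2A + B + C = -8; 3A + B - C = 2.
Subtracting the first from the second: A + 2C = -6.
Subtracting the second from the third: A - 2C = 10.
Solving: C = -4, A = 2, then B = -8.
Hence c_7 = 2·7 + (-8) + (-4)·(-1) = 10.

10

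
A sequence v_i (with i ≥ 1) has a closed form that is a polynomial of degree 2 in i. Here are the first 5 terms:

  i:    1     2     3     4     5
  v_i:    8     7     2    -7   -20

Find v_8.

-83

1st diffs: -1, -5, -9, -13.
2nd diffs: -4, -4, -4 (constant).
Newton forward-difference form: v_i = 8 + (-1)·C(i-1,1) + (-4)·C(i-1,2).
At i = 8: i-1 = 7, so v_8 = 8 - 7 - 84 = -83.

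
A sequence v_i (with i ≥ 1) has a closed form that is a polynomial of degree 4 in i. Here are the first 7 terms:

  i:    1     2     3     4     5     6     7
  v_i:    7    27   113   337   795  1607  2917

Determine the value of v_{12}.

1st diffs: 20, 86, 224, 458, 812, 1310.
2nd diffs: 66, 138, 234, 354, 498.
3rd diffs: 72, 96, 120, 144.
4th diffs: 24, 24, 24 (constant).
Newton forward-difference form: v_i = 7 + 20·C(i-1,1) + 66·C(i-1,2) + 72·C(i-1,3) + 24·C(i-1,4).
At i = 12: i-1 = 11, so v_{12} = 7 + 220 + 3630 + 11880 + 7920 = 23657.

23657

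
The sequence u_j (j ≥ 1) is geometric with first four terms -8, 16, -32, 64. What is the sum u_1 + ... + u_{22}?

11184808

Common ratio r = -2.
u_j = (-8)·(-2)^(j-1).
S = (-8)·((-2)^22 - 1)/(-2 - 1) = (-8)·(4194304 - 1)/(-3) = 11184808.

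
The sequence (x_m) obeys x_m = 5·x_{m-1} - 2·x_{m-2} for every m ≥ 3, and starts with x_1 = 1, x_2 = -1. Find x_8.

Compute successive terms:
x_3 = -7  x_4 = -33  x_5 = -151  x_6 = -689  x_7 = -3143  x_8 = -14337.

-14337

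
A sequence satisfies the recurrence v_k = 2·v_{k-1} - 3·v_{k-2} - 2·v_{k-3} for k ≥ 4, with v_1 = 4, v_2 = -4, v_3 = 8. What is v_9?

-40

Compute successive terms:
v_4 = 20;  v_5 = 24;  v_6 = -28;  v_7 = -168;  v_8 = -300;  v_9 = -40.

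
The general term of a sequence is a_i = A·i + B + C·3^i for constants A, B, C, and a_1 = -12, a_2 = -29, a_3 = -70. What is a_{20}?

At i = 1, 2, 3: A + B + 3C = -12; 2A + B + 9C = -29; 3A + B + 27C = -70.
Subtracting the first from the second: A + 6C = -17.
Subtracting the second from the third: A + 18C = -41.
Solving: C = -2, A = -5, then B = -1.
So a_i = -5·i + (-1) + (-2)·3^i; at i=20 this is -6973568903.

-6973568903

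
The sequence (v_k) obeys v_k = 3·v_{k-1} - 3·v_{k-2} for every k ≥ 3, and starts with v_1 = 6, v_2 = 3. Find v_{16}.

-26244

Applying the relation repeatedly:
v_3 = -9  v_4 = -36  v_5 = -81  …  v_{13} = 4374  v_{14} = 2187  v_{15} = -6561  v_{16} = -26244.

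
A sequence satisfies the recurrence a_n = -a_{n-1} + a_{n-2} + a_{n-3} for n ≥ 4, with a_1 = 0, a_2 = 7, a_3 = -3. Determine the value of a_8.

16

Compute successive terms:
a_4 = 10; a_5 = -6; a_6 = 13; a_7 = -9; a_8 = 16.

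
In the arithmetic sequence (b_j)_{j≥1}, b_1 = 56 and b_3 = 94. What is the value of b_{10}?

227

Common difference d = (94 - 56) / (3 - 1) = 19.
b_j = 56 + (j - 1)·19.
b_{10} = 56 + 9·19 = 227.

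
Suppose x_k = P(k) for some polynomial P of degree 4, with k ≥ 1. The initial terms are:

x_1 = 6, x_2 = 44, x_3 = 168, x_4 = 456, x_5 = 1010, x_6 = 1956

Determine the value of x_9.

8766

1st diffs: 38, 124, 288, 554, 946.
2nd diffs: 86, 164, 266, 392.
3rd diffs: 78, 102, 126.
4th diffs: 24, 24 (constant).
Newton forward-difference form: x_k = 6 + 38·C(k-1,1) + 86·C(k-1,2) + 78·C(k-1,3) + 24·C(k-1,4).
At k = 9: k-1 = 8, so x_9 = 6 + 304 + 2408 + 4368 + 1680 = 8766.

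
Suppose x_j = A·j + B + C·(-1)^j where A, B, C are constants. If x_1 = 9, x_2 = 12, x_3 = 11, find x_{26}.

At j = 1, 2, 3: A + B - C = 9; 2A + B + C = 12; 3A + B - C = 11.
Subtracting the first from the second: A + 2C = 3.
Subtracting the second from the third: A - 2C = -1.
Solving: C = 1, A = 1, then B = 9.
Hence x_{26} = 1·26 + 9 + 1·1 = 36.

36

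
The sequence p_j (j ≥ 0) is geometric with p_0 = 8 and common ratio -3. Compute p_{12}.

4251528

p_j = 8·(-3)^(j-0).
p_{12} = 8·(-3)^12 = 4251528.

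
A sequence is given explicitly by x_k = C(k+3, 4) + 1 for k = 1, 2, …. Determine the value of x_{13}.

C(16, 4) = 1820, so x_{13} = 1821.

1821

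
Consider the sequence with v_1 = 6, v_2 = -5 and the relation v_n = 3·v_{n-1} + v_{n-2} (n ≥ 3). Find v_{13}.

Compute successive terms:
v_3 = -9;  v_4 = -32;  v_5 = -105;  …;  v_{10} = -41288;  v_{11} = -136365;  v_{12} = -450383;  v_{13} = -1487514.

-1487514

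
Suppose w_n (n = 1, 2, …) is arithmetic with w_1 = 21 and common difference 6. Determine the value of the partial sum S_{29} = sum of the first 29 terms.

3045

w_n = 21 + (n - 1)·6.
w_{29} = 189; S = 29·(21 + 189)/2 = 3045.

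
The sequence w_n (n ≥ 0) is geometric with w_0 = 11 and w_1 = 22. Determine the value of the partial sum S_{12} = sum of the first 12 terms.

Common ratio r = 2.
w_n = 11·2^(n-0).
S = 11·(2^12 - 1)/(2 - 1) = 11·(4096 - 1)/(1) = 45045.

45045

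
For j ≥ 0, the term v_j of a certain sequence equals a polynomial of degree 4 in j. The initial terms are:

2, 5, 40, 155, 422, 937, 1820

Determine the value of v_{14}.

1st diffs: 3, 35, 115, 267, 515, 883.
2nd diffs: 32, 80, 152, 248, 368.
3rd diffs: 48, 72, 96, 120.
4th diffs: 24, 24, 24 (constant).
Newton forward-difference form: v_j = 2 + 3·C(j,1) + 32·C(j,2) + 48·C(j,3) + 24·C(j,4).
At j = 14: j = 14, so v_{14} = 2 + 42 + 2912 + 17472 + 24024 = 44452.

44452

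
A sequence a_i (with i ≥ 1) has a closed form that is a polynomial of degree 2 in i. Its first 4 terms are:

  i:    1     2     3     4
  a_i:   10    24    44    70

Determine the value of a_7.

1st diffs: 14, 20, 26.
2nd diffs: 6, 6 (constant).
Newton forward-difference form: a_i = 10 + 14·C(i-1,1) + 6·C(i-1,2).
At i = 7: i-1 = 6, so a_7 = 10 + 84 + 90 = 184.

184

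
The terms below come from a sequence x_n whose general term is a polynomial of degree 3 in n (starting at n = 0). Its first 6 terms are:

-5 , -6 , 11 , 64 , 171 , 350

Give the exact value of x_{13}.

6534

1st diffs: -1, 17, 53, 107, 179.
2nd diffs: 18, 36, 54, 72.
3rd diffs: 18, 18, 18 (constant).
So x_n = 3n^3 - 4n - 5.
Evaluating at n = 13 gives x_{13} = 6534.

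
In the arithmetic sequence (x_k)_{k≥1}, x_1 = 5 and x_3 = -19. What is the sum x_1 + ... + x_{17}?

Common difference d = (-19 - 5) / (3 - 1) = -12.
x_k = 5 + (k - 1)·(-12).
x_{17} = -187; S = 17·(5 + (-187))/2 = -1547.

-1547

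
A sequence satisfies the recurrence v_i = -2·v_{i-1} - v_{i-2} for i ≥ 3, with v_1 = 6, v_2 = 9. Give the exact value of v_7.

Applying the relation repeatedly:
v_3 = -24; v_4 = 39; v_5 = -54; v_6 = 69; v_7 = -84.
(Characteristic roots are -1 and -1.)

-84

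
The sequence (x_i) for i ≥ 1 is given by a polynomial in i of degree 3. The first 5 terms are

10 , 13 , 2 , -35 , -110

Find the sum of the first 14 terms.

-16695

1st diffs: 3, -11, -37, -75.
2nd diffs: -14, -26, -38.
3rd diffs: -12, -12 (constant).
Newton forward-difference form: x_i = 10 + 3·C(i-1,1) + (-14)·C(i-1,2) + (-12)·C(i-1,3).
Continuing: …, -235, -422, -683, -1030, …, x_{14} = -4475.
Summing i = 1..14 (14 terms) gives -16695.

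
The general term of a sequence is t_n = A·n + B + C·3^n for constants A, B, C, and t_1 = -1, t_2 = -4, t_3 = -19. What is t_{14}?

-4782928

Plug in n = 1, 2, 3: A + B + 3C = -1; 2A + B + 9C = -4; 3A + B + 27C = -19.
Subtracting the first from the second: A + 6C = -3.
Subtracting the second from the third: A + 18C = -15.
Solving: C = -1, A = 3, then B = -1.
Hence t_{14} = 3·14 + (-1) + (-1)·4782969 = -4782928.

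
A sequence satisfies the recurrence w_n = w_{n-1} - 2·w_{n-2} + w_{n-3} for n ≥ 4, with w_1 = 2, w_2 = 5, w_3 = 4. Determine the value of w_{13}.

Iterate the recurrence:
w_4 = -4, w_5 = -7, w_6 = 5, w_7 = 15, w_8 = -2, w_9 = -27, w_{10} = -8, w_{11} = 44, w_{12} = 33, w_{13} = -63.

-63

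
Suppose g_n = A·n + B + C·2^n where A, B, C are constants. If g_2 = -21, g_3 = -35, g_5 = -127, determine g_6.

The three given values yield: 2A + B + 4C = -21; 3A + B + 8C = -35; 5A + B + 32C = -127.
Subtracting the first from the second: A + 4C = -14.
Subtracting the second from the third: 2A + 24C = -92.
Solving: C = -4, A = 2, then B = -9.
Therefore g_6 = 12 + (-9) + (-4)·64 = -253.

-253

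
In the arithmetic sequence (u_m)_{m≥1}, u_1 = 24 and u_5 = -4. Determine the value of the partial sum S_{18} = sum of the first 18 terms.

-639

Common difference d = (-4 - 24) / (5 - 1) = -7.
u_m = 24 + (m - 1)·(-7).
u_{18} = -95; S = 18·(24 + (-95))/2 = -639.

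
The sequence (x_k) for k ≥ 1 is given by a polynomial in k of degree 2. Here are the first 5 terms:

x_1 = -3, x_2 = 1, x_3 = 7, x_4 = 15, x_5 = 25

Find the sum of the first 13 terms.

845

1st diffs: 4, 6, 8, 10.
2nd diffs: 2, 2, 2 (constant).
Newton forward-difference form: x_k = -3 + 4·C(k-1,1) + 2·C(k-1,2).
Continuing: …, 37, 51, 67, 85, …, x_{13} = 177.
Summing k = 1..13 (13 terms) gives 845.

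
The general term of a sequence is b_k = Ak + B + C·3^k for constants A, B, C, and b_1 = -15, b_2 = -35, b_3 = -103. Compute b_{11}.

-708551

At k = 1, 2, 3: A + B + 3C = -15; 2A + B + 9C = -35; 3A + B + 27C = -103.
Subtracting the first from the second: A + 6C = -20.
Subtracting the second from the third: A + 18C = -68.
Solving: C = -4, A = 4, then B = -7.
So b_k = 4·k + (-7) + (-4)·3^k; at k=11 this is -708551.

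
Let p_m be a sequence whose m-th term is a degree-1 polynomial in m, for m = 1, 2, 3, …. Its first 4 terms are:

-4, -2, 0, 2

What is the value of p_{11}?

16

1st diffs: 2, 2, 2 (constant).
So p_m = 2m - 6.
Evaluating at m = 11 gives p_{11} = 16.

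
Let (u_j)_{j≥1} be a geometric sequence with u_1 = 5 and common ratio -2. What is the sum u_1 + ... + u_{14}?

-27305

u_j = 5·(-2)^(j-1).
S = 5·((-2)^14 - 1)/(-2 - 1) = 5·(16384 - 1)/(-3) = -27305.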